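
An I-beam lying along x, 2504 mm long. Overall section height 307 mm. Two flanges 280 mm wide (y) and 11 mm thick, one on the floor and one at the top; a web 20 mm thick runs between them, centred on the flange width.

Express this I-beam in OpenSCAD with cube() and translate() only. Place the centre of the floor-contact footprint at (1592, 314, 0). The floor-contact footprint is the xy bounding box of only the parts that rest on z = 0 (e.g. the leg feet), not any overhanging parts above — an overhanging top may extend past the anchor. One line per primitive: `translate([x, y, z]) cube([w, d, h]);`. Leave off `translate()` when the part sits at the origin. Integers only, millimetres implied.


translate([340, 174, 0]) cube([2504, 280, 11]);
translate([340, 304, 11]) cube([2504, 20, 285]);
translate([340, 174, 296]) cube([2504, 280, 11]);


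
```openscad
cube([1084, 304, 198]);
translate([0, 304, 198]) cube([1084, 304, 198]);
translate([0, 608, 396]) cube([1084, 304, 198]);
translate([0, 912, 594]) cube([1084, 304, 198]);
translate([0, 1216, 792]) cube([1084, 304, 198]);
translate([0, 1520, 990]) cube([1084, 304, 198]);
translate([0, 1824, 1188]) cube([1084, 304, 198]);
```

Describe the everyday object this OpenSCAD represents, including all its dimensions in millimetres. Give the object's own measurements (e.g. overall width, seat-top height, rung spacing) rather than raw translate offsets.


A straight staircase of 7 solid steps. Each step is 1084 mm wide (x), 304 mm deep (y, the going) and 198 mm tall (the rise). The first step rests on the floor; each subsequent step sits one going further in +y and one rise higher in +z, directly behind and above the previous step with no overlap.


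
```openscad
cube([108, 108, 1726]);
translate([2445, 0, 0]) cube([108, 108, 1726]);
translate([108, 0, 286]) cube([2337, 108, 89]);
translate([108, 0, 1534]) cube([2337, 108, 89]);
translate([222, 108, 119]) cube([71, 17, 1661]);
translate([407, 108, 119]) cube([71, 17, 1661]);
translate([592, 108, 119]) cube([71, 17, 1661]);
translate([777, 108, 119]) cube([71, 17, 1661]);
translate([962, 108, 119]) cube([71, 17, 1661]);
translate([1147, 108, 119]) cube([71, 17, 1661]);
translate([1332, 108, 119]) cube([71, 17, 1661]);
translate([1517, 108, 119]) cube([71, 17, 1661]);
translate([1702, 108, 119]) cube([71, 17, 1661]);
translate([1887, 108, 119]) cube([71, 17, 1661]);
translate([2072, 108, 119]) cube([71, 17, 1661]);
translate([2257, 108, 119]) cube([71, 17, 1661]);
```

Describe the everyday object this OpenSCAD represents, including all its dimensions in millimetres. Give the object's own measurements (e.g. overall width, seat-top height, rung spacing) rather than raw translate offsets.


A fence section. Two 108×108 mm posts, 1726 mm tall, stand on the floor with a clear span of 2337 mm between their inner faces. Two horizontal rails of 108×89 mm section span the gap between the posts with their undersides at z = 286 mm and z = 1534 mm, flush with the posts' −y face. 12 pickets, each 71 mm wide, 17 mm thick and 1661 mm tall, are fixed to the +y face of the rails with their bottoms at z = 119 mm, spaced across the span with a 114 mm gap after the −x post and between neighbouring pickets, with 117 mm left before the +x post.


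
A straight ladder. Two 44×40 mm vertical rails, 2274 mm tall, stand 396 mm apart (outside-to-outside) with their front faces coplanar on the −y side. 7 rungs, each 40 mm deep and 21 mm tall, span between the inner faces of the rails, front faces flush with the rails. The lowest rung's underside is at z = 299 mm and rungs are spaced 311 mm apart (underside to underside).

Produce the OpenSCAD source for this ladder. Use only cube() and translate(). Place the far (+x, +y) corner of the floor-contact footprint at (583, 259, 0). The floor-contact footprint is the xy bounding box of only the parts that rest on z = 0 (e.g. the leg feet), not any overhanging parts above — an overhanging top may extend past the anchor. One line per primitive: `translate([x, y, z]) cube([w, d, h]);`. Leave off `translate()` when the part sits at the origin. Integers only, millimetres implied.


// rung span = 396 - 2*44 = 308
// rung[k] z = 299 + k*311
translate([187, 219, 0]) cube([44, 40, 2274]);
translate([539, 219, 0]) cube([44, 40, 2274]);
translate([231, 219, 299]) cube([308, 40, 21]);
translate([231, 219, 610]) cube([308, 40, 21]);
translate([231, 219, 921]) cube([308, 40, 21]);
translate([231, 219, 1232]) cube([308, 40, 21]);
translate([231, 219, 1543]) cube([308, 40, 21]);
translate([231, 219, 1854]) cube([308, 40, 21]);
translate([231, 219, 2165]) cube([308, 40, 21]);


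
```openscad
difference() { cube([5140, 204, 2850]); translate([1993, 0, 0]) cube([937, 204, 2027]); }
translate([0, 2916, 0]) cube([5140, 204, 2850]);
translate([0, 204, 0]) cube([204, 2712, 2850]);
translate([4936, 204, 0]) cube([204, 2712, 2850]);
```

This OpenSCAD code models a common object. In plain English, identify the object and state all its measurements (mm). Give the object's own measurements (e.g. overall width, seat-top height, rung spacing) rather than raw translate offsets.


A single room: four walls, each 2850 mm tall and 204 mm thick, enclosing an outside footprint 5140×3120 mm (x × y), no floor or roof. The front and back walls (−y and +y sides) run the full x-width; the side walls fit between their inner faces. A door opening 937 mm wide and 2027 mm tall is cut through the front wall from the floor up, its −x edge 1993 mm from the wall's −x end.


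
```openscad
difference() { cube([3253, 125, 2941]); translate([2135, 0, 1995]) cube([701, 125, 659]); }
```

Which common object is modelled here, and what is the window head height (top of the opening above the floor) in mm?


A wall with a window opening. The window head height is 2654 mm.

A wall with a rectangular opening subtracted — a window. Sill at z = 1995, opening 659 mm tall, so the head is at 1995 + 659 = 2654 mm.


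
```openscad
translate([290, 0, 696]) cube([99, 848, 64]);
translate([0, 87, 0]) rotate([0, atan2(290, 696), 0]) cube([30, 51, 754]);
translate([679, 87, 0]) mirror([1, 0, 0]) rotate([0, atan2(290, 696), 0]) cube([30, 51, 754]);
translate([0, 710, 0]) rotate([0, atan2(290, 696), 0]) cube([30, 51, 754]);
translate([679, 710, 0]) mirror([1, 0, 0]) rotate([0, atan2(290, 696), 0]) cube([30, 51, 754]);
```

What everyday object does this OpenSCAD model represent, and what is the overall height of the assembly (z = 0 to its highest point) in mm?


A sawhorse. The overall height is 760 mm.

A beam across two mirrored pairs of raked legs — a sawhorse. The beam's underside is at z = 696 (matching the legs' vertical rise in atan2(290, 696)) and the beam is 64 mm tall, so its top is at 696 + 64 = 760 mm. The raked legs top out at the beam's underside, so that is the highest point.


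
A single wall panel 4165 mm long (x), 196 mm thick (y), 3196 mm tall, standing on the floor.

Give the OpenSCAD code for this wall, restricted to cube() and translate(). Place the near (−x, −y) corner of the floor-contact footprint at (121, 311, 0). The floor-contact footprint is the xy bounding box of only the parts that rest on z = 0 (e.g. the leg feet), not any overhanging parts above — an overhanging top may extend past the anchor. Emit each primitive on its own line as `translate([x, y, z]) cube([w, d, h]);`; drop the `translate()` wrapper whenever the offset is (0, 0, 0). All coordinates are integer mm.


translate([121, 311, 0]) cube([4165, 196, 3196]);


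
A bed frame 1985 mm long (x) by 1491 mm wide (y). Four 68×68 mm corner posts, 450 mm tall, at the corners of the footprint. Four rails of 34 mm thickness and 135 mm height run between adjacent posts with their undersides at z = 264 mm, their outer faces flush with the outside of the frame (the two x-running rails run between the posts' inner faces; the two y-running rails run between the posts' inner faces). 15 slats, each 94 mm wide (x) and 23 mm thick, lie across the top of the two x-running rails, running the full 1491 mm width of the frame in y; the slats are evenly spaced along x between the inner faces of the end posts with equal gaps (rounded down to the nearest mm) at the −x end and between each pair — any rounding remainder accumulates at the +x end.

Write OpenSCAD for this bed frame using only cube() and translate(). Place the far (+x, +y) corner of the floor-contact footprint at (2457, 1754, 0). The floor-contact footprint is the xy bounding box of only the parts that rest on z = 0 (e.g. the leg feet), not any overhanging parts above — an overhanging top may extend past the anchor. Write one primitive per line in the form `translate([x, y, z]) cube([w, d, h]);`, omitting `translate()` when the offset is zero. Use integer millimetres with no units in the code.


translate([472, 263, 0]) cube([68, 68, 450]);
translate([472, 1686, 0]) cube([68, 68, 450]);
translate([2389, 263, 0]) cube([68, 68, 450]);
translate([2389, 1686, 0]) cube([68, 68, 450]);
translate([540, 263, 264]) cube([1849, 34, 135]);
translate([540, 1720, 264]) cube([1849, 34, 135]);
translate([472, 331, 264]) cube([34, 1355, 135]);
translate([2423, 331, 264]) cube([34, 1355, 135]);
translate([567, 263, 399]) cube([94, 1491, 23]);
translate([688, 263, 399]) cube([94, 1491, 23]);
translate([809, 263, 399]) cube([94, 1491, 23]);
translate([930, 263, 399]) cube([94, 1491, 23]);
translate([1051, 263, 399]) cube([94, 1491, 23]);
translate([1172, 263, 399]) cube([94, 1491, 23]);
translate([1293, 263, 399]) cube([94, 1491, 23]);
translate([1414, 263, 399]) cube([94, 1491, 23]);
translate([1535, 263, 399]) cube([94, 1491, 23]);
translate([1656, 263, 399]) cube([94, 1491, 23]);
translate([1777, 263, 399]) cube([94, 1491, 23]);
translate([1898, 263, 399]) cube([94, 1491, 23]);
translate([2019, 263, 399]) cube([94, 1491, 23]);
translate([2140, 263, 399]) cube([94, 1491, 23]);
translate([2261, 263, 399]) cube([94, 1491, 23]);


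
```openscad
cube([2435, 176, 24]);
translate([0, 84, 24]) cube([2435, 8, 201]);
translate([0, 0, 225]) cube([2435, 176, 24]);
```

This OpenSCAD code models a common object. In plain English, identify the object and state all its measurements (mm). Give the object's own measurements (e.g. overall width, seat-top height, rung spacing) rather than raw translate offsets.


An I-beam lying along x, 2435 mm long. Overall section height 249 mm. Two flanges 176 mm wide (y) and 24 mm thick, one on the floor and one at the top; a web 8 mm thick runs between them, centred on the flange width.


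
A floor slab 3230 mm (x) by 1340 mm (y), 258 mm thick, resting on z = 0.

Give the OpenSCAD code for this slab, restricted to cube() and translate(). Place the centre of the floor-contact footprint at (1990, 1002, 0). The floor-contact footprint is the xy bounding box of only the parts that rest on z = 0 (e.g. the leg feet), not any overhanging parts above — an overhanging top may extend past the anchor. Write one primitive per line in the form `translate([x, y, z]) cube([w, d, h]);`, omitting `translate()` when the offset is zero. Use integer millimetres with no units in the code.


translate([375, 332, 0]) cube([3230, 1340, 258]);


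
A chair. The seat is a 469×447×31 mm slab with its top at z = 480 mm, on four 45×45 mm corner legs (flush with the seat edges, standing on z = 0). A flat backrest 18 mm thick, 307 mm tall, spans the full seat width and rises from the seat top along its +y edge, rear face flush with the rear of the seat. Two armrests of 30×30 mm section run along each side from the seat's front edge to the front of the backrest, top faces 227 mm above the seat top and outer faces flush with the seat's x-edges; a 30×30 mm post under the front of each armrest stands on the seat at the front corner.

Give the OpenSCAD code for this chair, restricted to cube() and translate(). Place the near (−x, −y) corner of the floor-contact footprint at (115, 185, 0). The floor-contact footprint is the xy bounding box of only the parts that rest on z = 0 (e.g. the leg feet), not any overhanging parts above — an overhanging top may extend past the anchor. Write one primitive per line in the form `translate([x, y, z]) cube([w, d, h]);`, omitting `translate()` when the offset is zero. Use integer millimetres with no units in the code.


translate([115, 185, 449]) cube([469, 447, 31]);
translate([115, 185, 0]) cube([45, 45, 449]);
translate([539, 185, 0]) cube([45, 45, 449]);
translate([115, 587, 0]) cube([45, 45, 449]);
translate([539, 587, 0]) cube([45, 45, 449]);
translate([115, 614, 480]) cube([469, 18, 307]);
translate([115, 185, 677]) cube([30, 429, 30]);
translate([554, 185, 677]) cube([30, 429, 30]);
translate([115, 185, 480]) cube([30, 30, 197]);
translate([554, 185, 480]) cube([30, 30, 197]);


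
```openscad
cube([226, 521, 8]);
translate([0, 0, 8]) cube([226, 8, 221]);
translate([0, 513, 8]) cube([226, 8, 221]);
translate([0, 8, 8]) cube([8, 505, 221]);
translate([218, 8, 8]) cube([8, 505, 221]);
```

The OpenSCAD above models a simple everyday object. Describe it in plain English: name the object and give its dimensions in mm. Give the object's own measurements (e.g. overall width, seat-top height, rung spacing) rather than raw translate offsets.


An open-topped rectangular box: outside dimensions 226×521×229 mm, with a uniform wall and base thickness of 8 mm. The base is a full 226×521 slab on the floor; four walls sit on top of the base. The front and back walls (the −y and +y sides) span the full width; the two side walls fit between them.


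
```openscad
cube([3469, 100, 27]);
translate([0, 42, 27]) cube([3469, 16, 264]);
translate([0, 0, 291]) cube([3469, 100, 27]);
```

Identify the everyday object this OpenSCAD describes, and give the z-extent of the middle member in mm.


An I-beam. The web height is 264 mm.

Two wide flanges with a thin centred web — an I-beam. Overall 318 mm minus two 27 mm flanges gives a web of 318 − 2·27 = 264 mm.


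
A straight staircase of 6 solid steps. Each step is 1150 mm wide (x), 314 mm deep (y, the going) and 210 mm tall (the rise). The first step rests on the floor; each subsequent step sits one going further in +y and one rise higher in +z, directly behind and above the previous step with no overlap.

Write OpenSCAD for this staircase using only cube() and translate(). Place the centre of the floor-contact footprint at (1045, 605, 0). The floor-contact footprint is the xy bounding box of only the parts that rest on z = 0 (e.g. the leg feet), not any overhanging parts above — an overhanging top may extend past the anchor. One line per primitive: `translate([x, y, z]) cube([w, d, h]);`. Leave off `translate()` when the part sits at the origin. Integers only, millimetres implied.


translate([470, 448, 0]) cube([1150, 314, 210]);
translate([470, 762, 210]) cube([1150, 314, 210]);
translate([470, 1076, 420]) cube([1150, 314, 210]);
translate([470, 1390, 630]) cube([1150, 314, 210]);
translate([470, 1704, 840]) cube([1150, 314, 210]);
translate([470, 2018, 1050]) cube([1150, 314, 210]);


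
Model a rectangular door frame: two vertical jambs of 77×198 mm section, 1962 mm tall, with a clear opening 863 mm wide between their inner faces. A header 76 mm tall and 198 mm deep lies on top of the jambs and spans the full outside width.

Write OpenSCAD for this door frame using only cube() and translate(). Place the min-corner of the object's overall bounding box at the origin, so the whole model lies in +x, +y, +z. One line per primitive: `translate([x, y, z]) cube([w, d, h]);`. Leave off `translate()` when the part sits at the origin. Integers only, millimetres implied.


cube([77, 198, 1962]);
translate([940, 0, 0]) cube([77, 198, 1962]);
translate([0, 0, 1962]) cube([1017, 198, 76]);


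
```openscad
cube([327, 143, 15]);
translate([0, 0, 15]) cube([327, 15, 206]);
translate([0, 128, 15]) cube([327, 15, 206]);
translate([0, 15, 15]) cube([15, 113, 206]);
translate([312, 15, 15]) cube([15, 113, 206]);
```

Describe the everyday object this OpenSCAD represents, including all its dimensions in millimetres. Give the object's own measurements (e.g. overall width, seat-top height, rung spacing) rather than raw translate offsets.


An open-topped rectangular box: outside dimensions 327×143×221 mm, with a uniform wall and base thickness of 15 mm. The base is a full 327×143 slab on the floor; four walls sit on top of the base. The front and back walls (the −y and +y sides) span the full width; the two side walls fit between them.


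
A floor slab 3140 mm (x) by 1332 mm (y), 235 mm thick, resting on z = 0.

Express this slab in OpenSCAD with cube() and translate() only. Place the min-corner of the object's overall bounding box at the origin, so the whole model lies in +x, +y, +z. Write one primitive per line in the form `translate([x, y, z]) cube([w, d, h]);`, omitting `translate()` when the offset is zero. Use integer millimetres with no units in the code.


cube([3140, 1332, 235]);


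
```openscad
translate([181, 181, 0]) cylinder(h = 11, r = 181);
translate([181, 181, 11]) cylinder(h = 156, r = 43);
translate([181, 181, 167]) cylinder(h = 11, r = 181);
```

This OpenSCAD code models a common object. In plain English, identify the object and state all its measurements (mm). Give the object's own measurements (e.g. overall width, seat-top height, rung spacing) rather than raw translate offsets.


A spool: two coaxial disc flanges of radius 181 mm and thickness 11 mm, joined by a core cylinder of radius 43 mm and height 156 mm. The lower flange rests on z = 0 and the three cylinders share a vertical axis.


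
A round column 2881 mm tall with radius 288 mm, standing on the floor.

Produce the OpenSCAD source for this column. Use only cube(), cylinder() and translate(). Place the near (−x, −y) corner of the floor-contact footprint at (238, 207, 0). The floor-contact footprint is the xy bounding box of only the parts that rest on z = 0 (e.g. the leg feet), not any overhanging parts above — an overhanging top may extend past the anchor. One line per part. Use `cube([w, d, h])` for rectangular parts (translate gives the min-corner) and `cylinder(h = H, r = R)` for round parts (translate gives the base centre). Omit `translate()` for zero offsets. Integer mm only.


translate([526, 495, 0]) cylinder(h = 2881, r = 288);


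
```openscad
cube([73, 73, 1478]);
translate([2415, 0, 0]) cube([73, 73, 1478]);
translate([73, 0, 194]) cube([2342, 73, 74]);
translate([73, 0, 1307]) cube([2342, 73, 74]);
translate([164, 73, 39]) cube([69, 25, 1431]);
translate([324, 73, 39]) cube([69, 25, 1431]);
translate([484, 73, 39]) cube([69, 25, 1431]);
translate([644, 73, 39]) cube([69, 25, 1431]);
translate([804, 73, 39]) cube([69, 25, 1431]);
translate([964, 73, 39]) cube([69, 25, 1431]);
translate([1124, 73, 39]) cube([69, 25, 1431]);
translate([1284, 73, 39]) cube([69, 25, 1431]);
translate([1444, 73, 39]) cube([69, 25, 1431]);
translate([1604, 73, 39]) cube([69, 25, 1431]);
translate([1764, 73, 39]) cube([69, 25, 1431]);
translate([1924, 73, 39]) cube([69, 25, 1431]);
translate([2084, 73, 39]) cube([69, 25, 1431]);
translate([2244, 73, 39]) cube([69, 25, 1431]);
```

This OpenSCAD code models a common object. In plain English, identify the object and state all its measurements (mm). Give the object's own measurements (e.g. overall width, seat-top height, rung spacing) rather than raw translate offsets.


A fence section. Two 73×73 mm posts, 1478 mm tall, stand on the floor with a clear span of 2342 mm between their inner faces. Two horizontal rails of 73×74 mm section span the gap between the posts with their undersides at z = 194 mm and z = 1307 mm, flush with the posts' −y face. 14 pickets, each 69 mm wide, 25 mm thick and 1431 mm tall, are fixed to the +y face of the rails with their bottoms at z = 39 mm, spaced across the span with a 91 mm gap after the −x post and between neighbouring pickets, with 102 mm left before the +x post.


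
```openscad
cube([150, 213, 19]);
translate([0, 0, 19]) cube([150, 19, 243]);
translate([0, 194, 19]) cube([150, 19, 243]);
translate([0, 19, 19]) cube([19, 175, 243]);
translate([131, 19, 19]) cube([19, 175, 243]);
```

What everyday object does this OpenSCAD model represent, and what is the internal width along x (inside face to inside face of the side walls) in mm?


An open box. The internal width is 112 mm.

A 150×213 base slab with four walls standing on it — an open box. The base is 150 mm wide and the walls are 19 mm thick, so the internal width is 150 − 2 × 19 = 112 mm.


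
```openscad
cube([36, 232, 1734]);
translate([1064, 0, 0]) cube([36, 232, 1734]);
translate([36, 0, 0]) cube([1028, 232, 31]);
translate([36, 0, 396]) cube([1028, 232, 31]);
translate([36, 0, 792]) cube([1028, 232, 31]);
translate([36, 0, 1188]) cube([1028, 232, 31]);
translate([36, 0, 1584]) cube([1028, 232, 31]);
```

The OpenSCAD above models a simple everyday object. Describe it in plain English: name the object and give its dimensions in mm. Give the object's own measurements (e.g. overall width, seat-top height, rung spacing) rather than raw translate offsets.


An open bookshelf. Two side panels, each 36 mm thick, 232 mm deep and 1734 mm tall, stand 1100 mm apart (outside-to-outside). Between them sit 5 shelves, each 31 mm thick and 232 mm deep, spanning the full gap between the sides. The bottom shelf rests on the floor (its underside at z = 0) and the clear gap between one shelf's top and the next shelf's underside is 365 mm.


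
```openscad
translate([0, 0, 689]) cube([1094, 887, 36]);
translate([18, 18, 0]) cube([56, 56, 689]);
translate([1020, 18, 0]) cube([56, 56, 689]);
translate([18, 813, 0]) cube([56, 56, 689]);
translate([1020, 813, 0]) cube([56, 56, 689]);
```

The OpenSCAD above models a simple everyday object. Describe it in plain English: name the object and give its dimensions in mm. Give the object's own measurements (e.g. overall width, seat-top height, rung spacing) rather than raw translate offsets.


A table: top 1094 mm (x) × 887 mm (y), 36 mm thick, upper face at z = 725 mm, on four 56×56 mm square legs, each inset 18 mm from the nearest pair of top edges from z = 0 to the bottom of the top.


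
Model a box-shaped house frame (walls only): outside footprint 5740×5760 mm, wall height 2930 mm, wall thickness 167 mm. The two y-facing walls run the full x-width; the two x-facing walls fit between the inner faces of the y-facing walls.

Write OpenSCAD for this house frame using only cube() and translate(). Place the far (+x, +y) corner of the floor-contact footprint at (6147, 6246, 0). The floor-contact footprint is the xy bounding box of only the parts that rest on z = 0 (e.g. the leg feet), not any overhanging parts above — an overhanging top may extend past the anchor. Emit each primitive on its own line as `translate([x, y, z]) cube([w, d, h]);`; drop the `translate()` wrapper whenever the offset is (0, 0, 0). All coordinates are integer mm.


translate([407, 486, 0]) cube([5740, 167, 2930]);
translate([407, 6079, 0]) cube([5740, 167, 2930]);
translate([407, 653, 0]) cube([167, 5426, 2930]);
translate([5980, 653, 0]) cube([167, 5426, 2930]);


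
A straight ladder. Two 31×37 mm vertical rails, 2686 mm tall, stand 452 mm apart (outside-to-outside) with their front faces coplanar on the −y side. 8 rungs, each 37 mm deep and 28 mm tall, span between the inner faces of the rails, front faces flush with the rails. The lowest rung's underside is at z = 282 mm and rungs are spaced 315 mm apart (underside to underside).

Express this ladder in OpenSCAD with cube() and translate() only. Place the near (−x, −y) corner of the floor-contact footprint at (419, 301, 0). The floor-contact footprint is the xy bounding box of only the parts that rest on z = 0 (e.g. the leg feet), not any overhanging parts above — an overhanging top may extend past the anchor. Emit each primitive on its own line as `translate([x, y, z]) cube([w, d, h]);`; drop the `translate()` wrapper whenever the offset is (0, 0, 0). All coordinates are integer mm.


translate([419, 301, 0]) cube([31, 37, 2686]);
translate([840, 301, 0]) cube([31, 37, 2686]);
translate([450, 301, 282]) cube([390, 37, 28]);
translate([450, 301, 597]) cube([390, 37, 28]);
translate([450, 301, 912]) cube([390, 37, 28]);
translate([450, 301, 1227]) cube([390, 37, 28]);
translate([450, 301, 1542]) cube([390, 37, 28]);
translate([450, 301, 1857]) cube([390, 37, 28]);
translate([450, 301, 2172]) cube([390, 37, 28]);
translate([450, 301, 2487]) cube([390, 37, 28]);


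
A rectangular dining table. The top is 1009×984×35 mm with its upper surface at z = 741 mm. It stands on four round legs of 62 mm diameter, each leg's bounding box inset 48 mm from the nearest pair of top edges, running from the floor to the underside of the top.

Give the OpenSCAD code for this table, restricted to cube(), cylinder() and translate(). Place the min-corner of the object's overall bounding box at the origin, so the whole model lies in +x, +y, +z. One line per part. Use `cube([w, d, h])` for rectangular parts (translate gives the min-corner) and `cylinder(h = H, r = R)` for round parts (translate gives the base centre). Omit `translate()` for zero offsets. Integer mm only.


translate([0, 0, 706]) cube([1009, 984, 35]);
translate([79, 79, 0]) cylinder(h = 706, r = 31);
translate([930, 79, 0]) cylinder(h = 706, r = 31);
translate([79, 905, 0]) cylinder(h = 706, r = 31);
translate([930, 905, 0]) cylinder(h = 706, r = 31);


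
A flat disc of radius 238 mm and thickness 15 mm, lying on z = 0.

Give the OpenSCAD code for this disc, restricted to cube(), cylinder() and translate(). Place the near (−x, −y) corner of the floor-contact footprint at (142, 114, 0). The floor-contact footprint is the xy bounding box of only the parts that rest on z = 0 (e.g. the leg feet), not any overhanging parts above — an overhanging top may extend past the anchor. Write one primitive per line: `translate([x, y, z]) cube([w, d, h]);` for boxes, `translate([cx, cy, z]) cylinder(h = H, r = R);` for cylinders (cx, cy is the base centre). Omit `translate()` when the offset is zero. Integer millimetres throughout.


translate([380, 352, 0]) cylinder(h = 15, r = 238);


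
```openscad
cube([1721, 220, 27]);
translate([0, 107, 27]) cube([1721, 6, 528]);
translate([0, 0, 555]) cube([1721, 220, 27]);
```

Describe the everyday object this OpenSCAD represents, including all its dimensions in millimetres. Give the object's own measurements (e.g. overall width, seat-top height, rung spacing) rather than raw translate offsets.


An I-beam lying along x, 1721 mm long. Overall section height 582 mm. Two flanges 220 mm wide (y) and 27 mm thick, one on the floor and one at the top; a web 6 mm thick runs between them, centred on the flange width.


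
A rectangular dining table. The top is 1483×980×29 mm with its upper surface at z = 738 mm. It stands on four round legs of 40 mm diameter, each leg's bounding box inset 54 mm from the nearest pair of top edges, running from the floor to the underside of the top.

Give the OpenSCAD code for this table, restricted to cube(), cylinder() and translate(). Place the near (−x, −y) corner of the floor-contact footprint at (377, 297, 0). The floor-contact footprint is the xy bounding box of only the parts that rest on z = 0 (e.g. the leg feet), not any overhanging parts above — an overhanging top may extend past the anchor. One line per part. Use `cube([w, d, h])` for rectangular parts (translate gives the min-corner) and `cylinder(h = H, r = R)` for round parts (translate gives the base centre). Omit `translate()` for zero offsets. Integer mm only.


// leg_h = 738 - 29 = 709
translate([323, 243, 709]) cube([1483, 980, 29]);
translate([397, 317, 0]) cylinder(h = 709, r = 20);
translate([1732, 317, 0]) cylinder(h = 709, r = 20);
translate([397, 1149, 0]) cylinder(h = 709, r = 20);
translate([1732, 1149, 0]) cylinder(h = 709, r = 20);


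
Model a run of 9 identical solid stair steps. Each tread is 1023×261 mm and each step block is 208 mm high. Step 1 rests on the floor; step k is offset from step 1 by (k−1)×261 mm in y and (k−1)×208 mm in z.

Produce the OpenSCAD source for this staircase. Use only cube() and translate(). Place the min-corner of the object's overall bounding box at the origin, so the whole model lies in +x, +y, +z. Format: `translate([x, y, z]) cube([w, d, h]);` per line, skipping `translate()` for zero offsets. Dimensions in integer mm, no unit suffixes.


cube([1023, 261, 208]);
translate([0, 261, 208]) cube([1023, 261, 208]);
translate([0, 522, 416]) cube([1023, 261, 208]);
translate([0, 783, 624]) cube([1023, 261, 208]);
translate([0, 1044, 832]) cube([1023, 261, 208]);
translate([0, 1305, 1040]) cube([1023, 261, 208]);
translate([0, 1566, 1248]) cube([1023, 261, 208]);
translate([0, 1827, 1456]) cube([1023, 261, 208]);
translate([0, 2088, 1664]) cube([1023, 261, 208]);


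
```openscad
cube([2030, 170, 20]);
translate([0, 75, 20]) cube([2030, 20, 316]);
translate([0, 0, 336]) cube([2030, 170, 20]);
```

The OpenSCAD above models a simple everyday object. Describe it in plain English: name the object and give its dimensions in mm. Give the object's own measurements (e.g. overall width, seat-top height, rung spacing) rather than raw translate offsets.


An I-beam lying along x, 2030 mm long. Overall section height 356 mm. Two flanges 170 mm wide (y) and 20 mm thick, one on the floor and one at the top; a web 20 mm thick runs between them, centred on the flange width.


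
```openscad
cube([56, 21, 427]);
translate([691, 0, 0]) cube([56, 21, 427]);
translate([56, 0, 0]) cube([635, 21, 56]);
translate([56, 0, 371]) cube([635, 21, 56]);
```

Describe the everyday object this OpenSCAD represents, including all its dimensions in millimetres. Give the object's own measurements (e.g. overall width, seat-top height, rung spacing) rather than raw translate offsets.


A rectangular picture frame lying in the x–z plane (depth along y). The opening is 635 mm wide (x) by 315 mm tall (z), surrounded by a border 56 mm wide on all four sides. The frame is 21 mm deep and is made of two full-height vertical stiles with two horizontal rails fitted between them.


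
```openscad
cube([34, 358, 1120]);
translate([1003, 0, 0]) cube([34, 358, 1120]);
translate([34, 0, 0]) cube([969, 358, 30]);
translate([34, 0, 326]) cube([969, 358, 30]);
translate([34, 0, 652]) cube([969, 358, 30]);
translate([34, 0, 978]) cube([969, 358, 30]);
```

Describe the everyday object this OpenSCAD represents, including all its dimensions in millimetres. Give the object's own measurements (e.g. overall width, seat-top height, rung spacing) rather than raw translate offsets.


An open bookshelf. Two side panels, each 34 mm thick, 358 mm deep and 1120 mm tall, stand 1037 mm apart (outside-to-outside). Between them sit 4 shelves, each 30 mm thick and 358 mm deep, spanning the full gap between the sides. The bottom shelf rests on the floor (its underside at z = 0) and the clear gap between one shelf's top and the next shelf's underside is 296 mm.


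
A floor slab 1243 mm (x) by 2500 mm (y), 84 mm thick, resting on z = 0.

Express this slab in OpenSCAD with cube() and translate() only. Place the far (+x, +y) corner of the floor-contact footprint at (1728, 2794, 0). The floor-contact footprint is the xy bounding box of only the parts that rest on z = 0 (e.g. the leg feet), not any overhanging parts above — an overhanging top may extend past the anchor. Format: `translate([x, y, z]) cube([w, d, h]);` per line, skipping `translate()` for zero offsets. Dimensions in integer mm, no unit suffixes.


translate([485, 294, 0]) cube([1243, 2500, 84]);


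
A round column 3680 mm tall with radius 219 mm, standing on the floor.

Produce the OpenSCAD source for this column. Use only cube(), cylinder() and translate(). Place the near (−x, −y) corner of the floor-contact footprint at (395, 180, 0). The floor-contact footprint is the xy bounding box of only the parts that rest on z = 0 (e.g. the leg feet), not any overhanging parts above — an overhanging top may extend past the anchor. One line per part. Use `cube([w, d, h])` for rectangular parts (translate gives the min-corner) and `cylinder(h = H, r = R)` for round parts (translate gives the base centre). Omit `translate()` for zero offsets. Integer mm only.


translate([614, 399, 0]) cylinder(h = 3680, r = 219);


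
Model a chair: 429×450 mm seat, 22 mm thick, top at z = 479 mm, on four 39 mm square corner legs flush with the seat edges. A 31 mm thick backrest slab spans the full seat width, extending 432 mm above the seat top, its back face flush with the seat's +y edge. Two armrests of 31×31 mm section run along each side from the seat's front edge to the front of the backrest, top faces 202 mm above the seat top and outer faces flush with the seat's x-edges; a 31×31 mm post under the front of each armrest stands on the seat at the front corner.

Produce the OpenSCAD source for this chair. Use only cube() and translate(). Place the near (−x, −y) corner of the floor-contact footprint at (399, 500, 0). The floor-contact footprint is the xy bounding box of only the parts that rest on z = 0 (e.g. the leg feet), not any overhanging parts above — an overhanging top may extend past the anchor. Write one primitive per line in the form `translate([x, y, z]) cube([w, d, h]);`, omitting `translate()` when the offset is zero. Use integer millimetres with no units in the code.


translate([399, 500, 457]) cube([429, 450, 22]);
translate([399, 500, 0]) cube([39, 39, 457]);
translate([789, 500, 0]) cube([39, 39, 457]);
translate([399, 911, 0]) cube([39, 39, 457]);
translate([789, 911, 0]) cube([39, 39, 457]);
translate([399, 919, 479]) cube([429, 31, 432]);
translate([399, 500, 650]) cube([31, 419, 31]);
translate([797, 500, 650]) cube([31, 419, 31]);
translate([399, 500, 479]) cube([31, 31, 171]);
translate([797, 500, 479]) cube([31, 31, 171]);


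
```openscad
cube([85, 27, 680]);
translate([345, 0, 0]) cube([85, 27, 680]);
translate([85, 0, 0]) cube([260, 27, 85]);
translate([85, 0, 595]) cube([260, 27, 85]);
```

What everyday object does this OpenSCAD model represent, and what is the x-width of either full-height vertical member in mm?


A picture frame. The border width is 85 mm.

Four thin pieces enclosing a rectangular opening — a picture frame. The two full-height stiles are 680 mm tall; the top rail sits at z = 595 and is 85 mm tall, so the border above the opening is 680 − 595 = 85 mm, matching the stile x-width.


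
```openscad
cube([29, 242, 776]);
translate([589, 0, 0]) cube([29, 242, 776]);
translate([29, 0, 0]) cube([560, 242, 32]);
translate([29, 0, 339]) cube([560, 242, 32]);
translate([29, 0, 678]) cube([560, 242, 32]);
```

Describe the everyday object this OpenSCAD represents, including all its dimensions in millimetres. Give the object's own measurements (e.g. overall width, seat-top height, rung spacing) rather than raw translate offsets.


An open bookshelf. Two side panels, each 29 mm thick, 242 mm deep and 776 mm tall, stand 618 mm apart (outside-to-outside). Between them sit 3 shelves, each 32 mm thick and 242 mm deep, spanning the full gap between the sides. The bottom shelf rests on the floor (its underside at z = 0) and the clear gap between one shelf's top and the next shelf's underside is 307 mm.


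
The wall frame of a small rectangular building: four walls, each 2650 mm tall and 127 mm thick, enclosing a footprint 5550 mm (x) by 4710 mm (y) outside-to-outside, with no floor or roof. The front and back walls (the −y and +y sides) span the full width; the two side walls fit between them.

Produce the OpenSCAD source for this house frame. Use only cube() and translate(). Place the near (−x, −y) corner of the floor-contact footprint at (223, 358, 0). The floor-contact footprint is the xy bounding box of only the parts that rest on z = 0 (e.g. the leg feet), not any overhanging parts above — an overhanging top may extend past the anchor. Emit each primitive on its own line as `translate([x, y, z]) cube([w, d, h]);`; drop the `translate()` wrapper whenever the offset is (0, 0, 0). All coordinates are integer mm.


translate([223, 358, 0]) cube([5550, 127, 2650]);
translate([223, 4941, 0]) cube([5550, 127, 2650]);
translate([223, 485, 0]) cube([127, 4456, 2650]);
translate([5646, 485, 0]) cube([127, 4456, 2650]);


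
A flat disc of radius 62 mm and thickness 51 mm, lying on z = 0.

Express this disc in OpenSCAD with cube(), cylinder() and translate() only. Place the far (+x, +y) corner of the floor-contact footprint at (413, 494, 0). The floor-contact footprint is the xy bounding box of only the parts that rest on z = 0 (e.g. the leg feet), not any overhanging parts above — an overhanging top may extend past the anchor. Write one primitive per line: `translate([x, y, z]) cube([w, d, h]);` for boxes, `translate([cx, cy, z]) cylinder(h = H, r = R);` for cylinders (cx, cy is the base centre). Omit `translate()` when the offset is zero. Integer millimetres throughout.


translate([351, 432, 0]) cylinder(h = 51, r = 62);


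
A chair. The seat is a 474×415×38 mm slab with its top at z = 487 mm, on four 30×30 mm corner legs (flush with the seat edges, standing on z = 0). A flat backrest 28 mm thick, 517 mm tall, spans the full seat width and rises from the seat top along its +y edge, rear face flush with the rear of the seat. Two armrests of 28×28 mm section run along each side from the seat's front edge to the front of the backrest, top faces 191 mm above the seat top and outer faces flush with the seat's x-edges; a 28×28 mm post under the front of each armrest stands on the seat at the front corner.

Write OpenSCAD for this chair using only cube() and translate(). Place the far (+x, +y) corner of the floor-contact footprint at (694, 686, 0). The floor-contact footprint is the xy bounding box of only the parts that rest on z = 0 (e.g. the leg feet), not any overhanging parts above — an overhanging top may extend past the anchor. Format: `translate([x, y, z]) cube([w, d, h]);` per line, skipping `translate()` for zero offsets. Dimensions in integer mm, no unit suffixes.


translate([220, 271, 449]) cube([474, 415, 38]);
translate([220, 271, 0]) cube([30, 30, 449]);
translate([664, 271, 0]) cube([30, 30, 449]);
translate([220, 656, 0]) cube([30, 30, 449]);
translate([664, 656, 0]) cube([30, 30, 449]);
translate([220, 658, 487]) cube([474, 28, 517]);
translate([220, 271, 650]) cube([28, 387, 28]);
translate([666, 271, 650]) cube([28, 387, 28]);
translate([220, 271, 487]) cube([28, 28, 163]);
translate([666, 271, 487]) cube([28, 28, 163]);


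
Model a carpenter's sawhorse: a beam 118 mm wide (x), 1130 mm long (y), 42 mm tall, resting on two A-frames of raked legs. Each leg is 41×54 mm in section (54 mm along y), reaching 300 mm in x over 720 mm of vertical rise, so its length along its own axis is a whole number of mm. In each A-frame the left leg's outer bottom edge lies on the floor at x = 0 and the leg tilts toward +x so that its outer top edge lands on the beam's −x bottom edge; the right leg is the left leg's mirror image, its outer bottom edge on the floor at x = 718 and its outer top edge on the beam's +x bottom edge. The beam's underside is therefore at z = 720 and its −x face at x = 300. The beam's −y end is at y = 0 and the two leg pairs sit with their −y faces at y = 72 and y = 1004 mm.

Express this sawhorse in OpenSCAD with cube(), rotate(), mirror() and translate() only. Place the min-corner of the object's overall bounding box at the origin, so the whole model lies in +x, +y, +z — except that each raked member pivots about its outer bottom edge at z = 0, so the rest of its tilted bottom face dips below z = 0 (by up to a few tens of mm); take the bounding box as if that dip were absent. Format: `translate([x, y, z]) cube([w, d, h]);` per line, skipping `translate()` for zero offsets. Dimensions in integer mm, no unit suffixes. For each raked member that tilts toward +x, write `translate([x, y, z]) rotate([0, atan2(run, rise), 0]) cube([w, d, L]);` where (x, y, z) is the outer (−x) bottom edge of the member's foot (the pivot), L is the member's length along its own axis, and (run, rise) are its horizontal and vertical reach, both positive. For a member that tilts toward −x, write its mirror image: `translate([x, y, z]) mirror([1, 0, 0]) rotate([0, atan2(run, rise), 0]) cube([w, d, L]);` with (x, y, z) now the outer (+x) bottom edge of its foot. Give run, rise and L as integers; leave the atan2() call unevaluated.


// leg length = √(300² + 720²) = 780
// right-leg outer foot x = 2·300 + 118 = 718
// beam min-corner = (300, 0, 720)
translate([300, 0, 720]) cube([118, 1130, 42]);
translate([0, 72, 0]) rotate([0, atan2(300, 720), 0]) cube([41, 54, 780]);
translate([718, 72, 0]) mirror([1, 0, 0]) rotate([0, atan2(300, 720), 0]) cube([41, 54, 780]);
translate([0, 1004, 0]) rotate([0, atan2(300, 720), 0]) cube([41, 54, 780]);
translate([718, 1004, 0]) mirror([1, 0, 0]) rotate([0, atan2(300, 720), 0]) cube([41, 54, 780]);
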